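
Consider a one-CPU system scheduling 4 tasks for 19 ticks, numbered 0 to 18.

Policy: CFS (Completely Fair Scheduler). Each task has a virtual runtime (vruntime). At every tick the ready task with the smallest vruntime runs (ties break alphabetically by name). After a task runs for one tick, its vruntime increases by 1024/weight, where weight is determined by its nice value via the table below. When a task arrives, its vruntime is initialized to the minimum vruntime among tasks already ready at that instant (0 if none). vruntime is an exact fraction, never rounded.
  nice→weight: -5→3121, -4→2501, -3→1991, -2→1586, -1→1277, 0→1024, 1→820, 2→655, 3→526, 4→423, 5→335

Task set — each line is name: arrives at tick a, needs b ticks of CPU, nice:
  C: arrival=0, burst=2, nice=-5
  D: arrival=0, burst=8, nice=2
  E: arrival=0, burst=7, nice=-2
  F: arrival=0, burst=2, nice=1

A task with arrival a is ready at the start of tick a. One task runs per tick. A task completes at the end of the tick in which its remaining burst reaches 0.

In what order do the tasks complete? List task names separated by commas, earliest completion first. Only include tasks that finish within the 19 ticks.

t=0: vr[C=0 D=0 E=0 F=0] → run C
t=1: vr[C=1024/3121 D=0 E=0 F=0] → run D
t=2: vr[C=1024/3121 D=1024/655 E=0 F=0] → run E
t=3: vr[C=1024/3121 D=1024/655 E=512/793 F=0] → run F
t=4: vr[C=1024/3121 D=1024/655 E=512/793 F=256/205] → run C
t=5: vr[D=1024/655 E=512/793 F=256/205] → run E
t=6: vr[D=1024/655 E=1024/793 F=256/205] → run F
t=7: vr[D=1024/655 E=1024/793] → run E
t=8: vr[D=1024/655 E=1536/793] → run D
t=9: vr[D=2048/655 E=1536/793] → run E
t=10: vr[D=2048/655 E=2048/793] → run E
t=11: vr[D=2048/655 E=2560/793] → run D
t=12: vr[D=3072/655 E=2560/793] → run E
t=13: vr[D=3072/655 E=3072/793] → run E
t=14: vr[D=3072/655] → run D
t=15: vr[D=4096/655] → run D
t=16: vr[D=1024/131] → run D
t=17: vr[D=6144/655] → run D
t=18: vr[D=7168/655] → run D

completion order = C, F, E, D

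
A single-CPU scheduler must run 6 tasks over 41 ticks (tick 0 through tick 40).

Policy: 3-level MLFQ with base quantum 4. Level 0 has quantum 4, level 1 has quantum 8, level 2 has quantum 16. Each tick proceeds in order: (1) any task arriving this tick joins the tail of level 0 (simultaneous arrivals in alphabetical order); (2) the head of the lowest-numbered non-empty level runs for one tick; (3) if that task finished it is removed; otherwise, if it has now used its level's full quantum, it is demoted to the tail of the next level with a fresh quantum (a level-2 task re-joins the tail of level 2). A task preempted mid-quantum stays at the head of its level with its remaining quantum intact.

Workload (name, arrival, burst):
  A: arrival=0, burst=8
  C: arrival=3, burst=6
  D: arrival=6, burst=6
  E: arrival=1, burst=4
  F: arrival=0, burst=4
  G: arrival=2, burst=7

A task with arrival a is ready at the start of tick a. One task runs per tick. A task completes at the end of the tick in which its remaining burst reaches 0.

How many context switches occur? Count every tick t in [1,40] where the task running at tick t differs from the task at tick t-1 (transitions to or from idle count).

t=0: L0/L1/L2 = AF/-/- → run A
t=1: L0/L1/L2 = AFE/-/- → run A
t=2: L0/L1/L2 = AFEG/-/- → run A
t=3: L0/L1/L2 = AFEGC/-/- → run A
t=4: L0/L1/L2 = FEGC/A/- → run F
t=5: L0/L1/L2 = FEGC/A/- → run F
t=6: L0/L1/L2 = FEGCD/A/- → run F
t=7: L0/L1/L2 = FEGCD/A/- → run F
t=8: L0/L1/L2 = EGCD/A/- → run E
t=9: L0/L1/L2 = EGCD/A/- → run E
t=10: L0/L1/L2 = EGCD/A/- → run E
t=11: L0/L1/L2 = EGCD/A/- → run E
t=12: L0/L1/L2 = GCD/A/- → run G
t=13: L0/L1/L2 = GCD/A/- → run G
t=14: L0/L1/L2 = GCD/A/- → run G
t=15: L0/L1/L2 = GCD/A/- → run G
t=16: L0/L1/L2 = CD/AG/- → run C
t=17: L0/L1/L2 = CD/AG/- → run C
t=18: L0/L1/L2 = CD/AG/- → run C
t=19: L0/L1/L2 = CD/AG/- → run C
t=20: L0/L1/L2 = D/AGC/- → run D
t=21: L0/L1/L2 = D/AGC/- → run D
t=22: L0/L1/L2 = D/AGC/- → run D
t=23: L0/L1/L2 = D/AGC/- → run D
t=24: L0/L1/L2 = -/AGCD/- → run A
t=25: L0/L1/L2 = -/AGCD/- → run A
t=26: L0/L1/L2 = -/AGCD/- → run A
t=27: L0/L1/L2 = -/AGCD/- → run A
t=28: L0/L1/L2 = -/GCD/- → run G
t=29: L0/L1/L2 = -/GCD/- → run G
t=30: L0/L1/L2 = -/GCD/- → run G
t=31: L0/L1/L2 = -/CD/- → run C
t=32: L0/L1/L2 = -/CD/- → run C
t=33: L0/L1/L2 = -/D/- → run D
t=34: L0/L1/L2 = -/D/- → run D
t=35: (idle)
t=36: (idle)
t=37: (idle)
t=38: (idle)
t=39: (idle)
t=40: (idle)

context switches = 10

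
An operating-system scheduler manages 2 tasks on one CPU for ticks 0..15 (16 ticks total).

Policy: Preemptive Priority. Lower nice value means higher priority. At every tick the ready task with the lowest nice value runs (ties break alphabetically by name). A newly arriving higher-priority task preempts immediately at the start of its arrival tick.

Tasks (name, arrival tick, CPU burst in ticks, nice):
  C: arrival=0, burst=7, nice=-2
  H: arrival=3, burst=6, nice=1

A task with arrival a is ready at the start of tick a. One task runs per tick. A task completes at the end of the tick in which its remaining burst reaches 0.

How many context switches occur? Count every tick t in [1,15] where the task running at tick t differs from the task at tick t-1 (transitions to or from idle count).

t=0: ready={C} → run C
t=1: ready={C} → run C
t=2: ready={C} → run C
t=3: ready={C,H} → run C
t=4: ready={C,H} → run C
t=5: ready={C,H} → run C
t=6: ready={C,H} → run C
t=7: ready={H} → run H
t=8: ready={H} → run H
t=9: ready={H} → run H
t=10: ready={H} → run H
t=11: ready={H} → run H
t=12: ready={H} → run H
t=13: (idle)
t=14: (idle)
t=15: (idle)

context switches = 2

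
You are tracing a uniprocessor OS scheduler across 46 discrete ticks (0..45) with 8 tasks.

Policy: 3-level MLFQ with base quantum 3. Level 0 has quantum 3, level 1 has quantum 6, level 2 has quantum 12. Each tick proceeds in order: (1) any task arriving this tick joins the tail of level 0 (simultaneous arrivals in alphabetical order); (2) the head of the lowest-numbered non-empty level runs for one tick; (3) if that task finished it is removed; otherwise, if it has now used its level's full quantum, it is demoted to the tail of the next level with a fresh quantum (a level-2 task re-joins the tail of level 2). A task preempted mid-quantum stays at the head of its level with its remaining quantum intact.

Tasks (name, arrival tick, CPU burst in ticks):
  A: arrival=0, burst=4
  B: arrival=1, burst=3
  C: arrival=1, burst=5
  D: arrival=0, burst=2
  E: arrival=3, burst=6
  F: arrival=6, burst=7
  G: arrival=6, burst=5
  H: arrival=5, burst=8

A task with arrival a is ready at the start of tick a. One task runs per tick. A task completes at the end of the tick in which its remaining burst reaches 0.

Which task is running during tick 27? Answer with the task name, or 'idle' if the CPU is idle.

running at tick 27 = E

t=0: L0/L1/L2 = AD/-/- → run A
t=1: L0/L1/L2 = ADBC/-/- → run A
t=2: L0/L1/L2 = ADBC/-/- → run A
t=3: L0/L1/L2 = DBCE/A/- → run D
t=4: L0/L1/L2 = DBCE/A/- → run D
t=5: L0/L1/L2 = BCEH/A/- → run B
t=6: L0/L1/L2 = BCEHFG/A/- → run B
t=7: L0/L1/L2 = BCEHFG/A/- → run B
t=8: L0/L1/L2 = CEHFG/A/- → run C
t=9: L0/L1/L2 = CEHFG/A/- → run C
t=10: L0/L1/L2 = CEHFG/A/- → run C
t=11: L0/L1/L2 = EHFG/AC/- → run E
t=12: L0/L1/L2 = EHFG/AC/- → run E
t=13: L0/L1/L2 = EHFG/AC/- → run E
t=14: L0/L1/L2 = HFG/ACE/- → run H
t=15: L0/L1/L2 = HFG/ACE/- → run H
t=16: L0/L1/L2 = HFG/ACE/- → run H
t=17: L0/L1/L2 = FG/ACEH/- → run F
t=18: L0/L1/L2 = FG/ACEH/- → run F
t=19: L0/L1/L2 = FG/ACEH/- → run F
t=20: L0/L1/L2 = G/ACEHF/- → run G
t=21: L0/L1/L2 = G/ACEHF/- → run G
t=22: L0/L1/L2 = G/ACEHF/- → run G
t=23: L0/L1/L2 = -/ACEHFG/- → run A
t=24: L0/L1/L2 = -/CEHFG/- → run C
t=25: L0/L1/L2 = -/CEHFG/- → run C
t=26: L0/L1/L2 = -/EHFG/- → run E
t=27: L0/L1/L2 = -/EHFG/- → run E
t=28: L0/L1/L2 = -/EHFG/- → run E
t=29: L0/L1/L2 = -/HFG/- → run H
t=30: L0/L1/L2 = -/HFG/- → run H
t=31: L0/L1/L2 = -/HFG/- → run H
t=32: L0/L1/L2 = -/HFG/- → run H
t=33: L0/L1/L2 = -/HFG/- → run H
t=34: L0/L1/L2 = -/FG/- → run F
t=35: L0/L1/L2 = -/FG/- → run F
t=36: L0/L1/L2 = -/FG/- → run F
t=37: L0/L1/L2 = -/FG/- → run F
t=38: L0/L1/L2 = -/G/- → run G
t=39: L0/L1/L2 = -/G/- → run G
t=40: (idle)
t=41: (idle)
t=42: (idle)
t=43: (idle)
t=44: (idle)
t=45: (idle)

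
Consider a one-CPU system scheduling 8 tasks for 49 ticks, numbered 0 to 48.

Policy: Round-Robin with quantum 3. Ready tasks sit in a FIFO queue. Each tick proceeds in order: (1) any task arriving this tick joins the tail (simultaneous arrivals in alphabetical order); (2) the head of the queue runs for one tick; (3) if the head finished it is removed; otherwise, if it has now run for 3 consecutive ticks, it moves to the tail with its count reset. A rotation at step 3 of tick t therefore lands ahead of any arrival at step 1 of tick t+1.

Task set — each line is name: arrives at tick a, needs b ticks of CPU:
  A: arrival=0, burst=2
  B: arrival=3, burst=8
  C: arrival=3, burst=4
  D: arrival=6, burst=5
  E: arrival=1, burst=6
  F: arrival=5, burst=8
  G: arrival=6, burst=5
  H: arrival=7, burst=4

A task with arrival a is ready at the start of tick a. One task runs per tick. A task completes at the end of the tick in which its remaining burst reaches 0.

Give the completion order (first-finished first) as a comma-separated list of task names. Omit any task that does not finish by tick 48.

t=0: queue=[A] q_used=0 → run A
t=1: queue=[A,E] q_used=1 → run A
t=2: queue=[E] q_used=0 → run E
t=3: queue=[E,B,C] q_used=1 → run E
t=4: queue=[E,B,C] q_used=2 → run E
t=5: queue=[B,C,E,F] q_used=0 → run B
t=6: queue=[B,C,E,F,D,G] q_used=1 → run B
t=7: queue=[B,C,E,F,D,G,H] q_used=2 → run B
t=8: queue=[C,E,F,D,G,H,B] q_used=0 → run C
t=9: queue=[C,E,F,D,G,H,B] q_used=1 → run C
t=10: queue=[C,E,F,D,G,H,B] q_used=2 → run C
t=11: queue=[E,F,D,G,H,B,C] q_used=0 → run E
t=12: queue=[E,F,D,G,H,B,C] q_used=1 → run E
t=13: queue=[E,F,D,G,H,B,C] q_used=2 → run E
t=14: queue=[F,D,G,H,B,C] q_used=0 → run F
t=15: queue=[F,D,G,H,B,C] q_used=1 → run F
t=16: queue=[F,D,G,H,B,C] q_used=2 → run F
t=17: queue=[D,G,H,B,C,F] q_used=0 → run D
t=18: queue=[D,G,H,B,C,F] q_used=1 → run D
t=19: queue=[D,G,H,B,C,F] q_used=2 → run D
t=20: queue=[G,H,B,C,F,D] q_used=0 → run G
t=21: queue=[G,H,B,C,F,D] q_used=1 → run G
t=22: queue=[G,H,B,C,F,D] q_used=2 → run G
t=23: queue=[H,B,C,F,D,G] q_used=0 → run H
t=24: queue=[H,B,C,F,D,G] q_used=1 → run H
t=25: queue=[H,B,C,F,D,G] q_used=2 → run H
t=26: queue=[B,C,F,D,G,H] q_used=0 → run B
t=27: queue=[B,C,F,D,G,H] q_used=1 → run B
t=28: queue=[B,C,F,D,G,H] q_used=2 → run B
t=29: queue=[C,F,D,G,H,B] q_used=0 → run C
t=30: queue=[F,D,G,H,B] q_used=0 → run F
t=31: queue=[F,D,G,H,B] q_used=1 → run F
t=32: queue=[F,D,G,H,B] q_used=2 → run F
t=33: queue=[D,G,H,B,F] q_used=0 → run D
t=34: queue=[D,G,H,B,F] q_used=1 → run D
t=35: queue=[G,H,B,F] q_used=0 → run G
t=36: queue=[G,H,B,F] q_used=1 → run G
t=37: queue=[H,B,F] q_used=0 → run H
t=38: queue=[B,F] q_used=0 → run B
t=39: queue=[B,F] q_used=1 → run B
t=40: queue=[F] q_used=0 → run F
t=41: queue=[F] q_used=1 → run F
t=42: (idle)
t=43: (idle)
t=44: (idle)
t=45: (idle)
t=46: (idle)
t=47: (idle)
t=48: (idle)

completion order = A, E, C, D, G, H, B, F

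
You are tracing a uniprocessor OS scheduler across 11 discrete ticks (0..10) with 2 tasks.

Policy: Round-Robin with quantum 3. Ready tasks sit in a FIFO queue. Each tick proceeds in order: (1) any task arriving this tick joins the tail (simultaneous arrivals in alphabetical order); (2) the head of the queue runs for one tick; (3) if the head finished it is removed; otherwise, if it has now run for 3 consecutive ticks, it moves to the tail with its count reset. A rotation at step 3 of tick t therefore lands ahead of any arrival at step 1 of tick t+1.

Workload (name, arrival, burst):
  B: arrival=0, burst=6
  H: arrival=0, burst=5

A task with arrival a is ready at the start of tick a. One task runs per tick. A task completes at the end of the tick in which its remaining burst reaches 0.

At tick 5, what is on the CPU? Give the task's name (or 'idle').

t=0: queue=[B,H] q_used=0 → run B
t=1: queue=[B,H] q_used=1 → run B
t=2: queue=[B,H] q_used=2 → run B
t=3: queue=[H,B] q_used=0 → run H
t=4: queue=[H,B] q_used=1 → run H
t=5: queue=[H,B] q_used=2 → run H
t=6: queue=[B,H] q_used=0 → run B
t=7: queue=[B,H] q_used=1 → run B
t=8: queue=[B,H] q_used=2 → run B
t=9: queue=[H] q_used=0 → run H
t=10: queue=[H] q_used=1 → run H

running at tick 5 = H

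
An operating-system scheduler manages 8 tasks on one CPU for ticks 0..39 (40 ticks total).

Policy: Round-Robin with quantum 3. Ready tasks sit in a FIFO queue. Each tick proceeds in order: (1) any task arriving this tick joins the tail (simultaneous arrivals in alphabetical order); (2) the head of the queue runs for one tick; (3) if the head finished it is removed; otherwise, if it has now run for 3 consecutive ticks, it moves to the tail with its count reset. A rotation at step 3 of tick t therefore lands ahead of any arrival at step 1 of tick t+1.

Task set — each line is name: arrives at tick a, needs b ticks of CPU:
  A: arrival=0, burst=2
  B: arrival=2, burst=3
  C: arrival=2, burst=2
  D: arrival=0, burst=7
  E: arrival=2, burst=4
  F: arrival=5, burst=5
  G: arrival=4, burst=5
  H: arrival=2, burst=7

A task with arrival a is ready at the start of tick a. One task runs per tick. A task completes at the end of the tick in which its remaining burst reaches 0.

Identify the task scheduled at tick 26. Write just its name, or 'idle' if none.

running at tick 26 = H

t=0: queue=[A,D] q_used=0 → run A
t=1: queue=[A,D] q_used=1 → run A
t=2: queue=[D,B,C,E,H] q_used=0 → run D
t=3: queue=[D,B,C,E,H] q_used=1 → run D
t=4: queue=[D,B,C,E,H,G] q_used=2 → run D
t=5: queue=[B,C,E,H,G,D,F] q_used=0 → run B
t=6: queue=[B,C,E,H,G,D,F] q_used=1 → run B
t=7: queue=[B,C,E,H,G,D,F] q_used=2 → run B
t=8: queue=[C,E,H,G,D,F] q_used=0 → run C
t=9: queue=[C,E,H,G,D,F] q_used=1 → run C
t=10: queue=[E,H,G,D,F] q_used=0 → run E
t=11: queue=[E,H,G,D,F] q_used=1 → run E
t=12: queue=[E,H,G,D,F] q_used=2 → run E
t=13: queue=[H,G,D,F,E] q_used=0 → run H
t=14: queue=[H,G,D,F,E] q_used=1 → run H
t=15: queue=[H,G,D,F,E] q_used=2 → run H
t=16: queue=[G,D,F,E,H] q_used=0 → run G
t=17: queue=[G,D,F,E,H] q_used=1 → run G
t=18: queue=[G,D,F,E,H] q_used=2 → run G
t=19: queue=[D,F,E,H,G] q_used=0 → run D
t=20: queue=[D,F,E,H,G] q_used=1 → run D
t=21: queue=[D,F,E,H,G] q_used=2 → run D
t=22: queue=[F,E,H,G,D] q_used=0 → run F
t=23: queue=[F,E,H,G,D] q_used=1 → run F
t=24: queue=[F,E,H,G,D] q_used=2 → run F
t=25: queue=[E,H,G,D,F] q_used=0 → run E
t=26: queue=[H,G,D,F] q_used=0 → run H
t=27: queue=[H,G,D,F] q_used=1 → run H
t=28: queue=[H,G,D,F] q_used=2 → run H
t=29: queue=[G,D,F,H] q_used=0 → run G
t=30: queue=[G,D,F,H] q_used=1 → run G
t=31: queue=[D,F,H] q_used=0 → run D
t=32: queue=[F,H] q_used=0 → run F
t=33: queue=[F,H] q_used=1 → run F
t=34: queue=[H] q_used=0 → run H
t=35: (idle)
t=36: (idle)
t=37: (idle)
t=38: (idle)
t=39: (idle)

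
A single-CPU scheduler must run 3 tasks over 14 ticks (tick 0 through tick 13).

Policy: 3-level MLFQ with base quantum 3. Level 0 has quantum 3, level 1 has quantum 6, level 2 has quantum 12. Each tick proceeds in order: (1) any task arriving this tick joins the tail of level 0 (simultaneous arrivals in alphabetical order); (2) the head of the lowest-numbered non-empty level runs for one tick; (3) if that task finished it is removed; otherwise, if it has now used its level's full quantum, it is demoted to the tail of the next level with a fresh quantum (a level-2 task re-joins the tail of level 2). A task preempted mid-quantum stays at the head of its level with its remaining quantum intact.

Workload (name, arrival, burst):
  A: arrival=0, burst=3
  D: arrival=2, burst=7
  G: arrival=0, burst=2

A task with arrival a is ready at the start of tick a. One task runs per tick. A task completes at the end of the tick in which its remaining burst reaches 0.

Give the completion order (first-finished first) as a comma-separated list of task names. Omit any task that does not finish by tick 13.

t=0: L0/L1/L2 = AG/-/- → run A
t=1: L0/L1/L2 = AG/-/- → run A
t=2: L0/L1/L2 = AGD/-/- → run A
t=3: L0/L1/L2 = GD/-/- → run G
t=4: L0/L1/L2 = GD/-/- → run G
t=5: L0/L1/L2 = D/-/- → run D
t=6: L0/L1/L2 = D/-/- → run D
t=7: L0/L1/L2 = D/-/- → run D
t=8: L0/L1/L2 = -/D/- → run D
t=9: L0/L1/L2 = -/D/- → run D
t=10: L0/L1/L2 = -/D/- → run D
t=11: L0/L1/L2 = -/D/- → run D
t=12: (idle)
t=13: (idle)

completion order = A, G, D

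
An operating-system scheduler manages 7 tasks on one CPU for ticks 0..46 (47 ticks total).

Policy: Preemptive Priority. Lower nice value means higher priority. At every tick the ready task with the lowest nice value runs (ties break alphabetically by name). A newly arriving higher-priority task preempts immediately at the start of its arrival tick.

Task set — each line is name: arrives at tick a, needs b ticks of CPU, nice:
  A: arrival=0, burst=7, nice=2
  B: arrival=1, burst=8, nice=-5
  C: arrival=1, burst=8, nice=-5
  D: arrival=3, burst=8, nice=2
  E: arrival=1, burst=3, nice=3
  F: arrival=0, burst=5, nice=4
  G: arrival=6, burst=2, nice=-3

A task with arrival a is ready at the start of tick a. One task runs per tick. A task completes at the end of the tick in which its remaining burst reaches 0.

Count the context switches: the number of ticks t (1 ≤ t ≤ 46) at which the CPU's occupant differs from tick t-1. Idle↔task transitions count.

context switches = 8

t=0: ready={A,F} → run A
t=1: ready={A,B,C,E,F} → run B
t=2: ready={A,B,C,E,F} → run B
t=3: ready={A,B,C,D,E,F} → run B
t=4: ready={A,B,C,D,E,F} → run B
t=5: ready={A,B,C,D,E,F} → run B
t=6: ready={A,B,C,D,E,F,G} → run B
t=7: ready={A,B,C,D,E,F,G} → run B
t=8: ready={A,B,C,D,E,F,G} → run B
t=9: ready={A,C,D,E,F,G} → run C
t=10: ready={A,C,D,E,F,G} → run C
t=11: ready={A,C,D,E,F,G} → run C
t=12: ready={A,C,D,E,F,G} → run C
t=13: ready={A,C,D,E,F,G} → run C
t=14: ready={A,C,D,E,F,G} → run C
t=15: ready={A,C,D,E,F,G} → run C
t=16: ready={A,C,D,E,F,G} → run C
t=17: ready={A,D,E,F,G} → run G
t=18: ready={A,D,E,F,G} → run G
t=19: ready={A,D,E,F} → run A
t=20: ready={A,D,E,F} → run A
t=21: ready={A,D,E,F} → run A
t=22: ready={A,D,E,F} → run A
t=23: ready={A,D,E,F} → run A
t=24: ready={A,D,E,F} → run A
t=25: ready={D,E,F} → run D
t=26: ready={D,E,F} → run D
t=27: ready={D,E,F} → run D
t=28: ready={D,E,F} → run D
t=29: ready={D,E,F} → run D
t=30: ready={D,E,F} → run D
t=31: ready={D,E,F} → run D
t=32: ready={D,E,F} → run D
t=33: ready={E,F} → run E
t=34: ready={E,F} → run E
t=35: ready={E,F} → run E
t=36: ready={F} → run F
t=37: ready={F} → run F
t=38: ready={F} → run F
t=39: ready={F} → run F
t=40: ready={F} → run F
t=41: (idle)
t=42: (idle)
t=43: (idle)
t=44: (idle)
t=45: (idle)
t=46: (idle)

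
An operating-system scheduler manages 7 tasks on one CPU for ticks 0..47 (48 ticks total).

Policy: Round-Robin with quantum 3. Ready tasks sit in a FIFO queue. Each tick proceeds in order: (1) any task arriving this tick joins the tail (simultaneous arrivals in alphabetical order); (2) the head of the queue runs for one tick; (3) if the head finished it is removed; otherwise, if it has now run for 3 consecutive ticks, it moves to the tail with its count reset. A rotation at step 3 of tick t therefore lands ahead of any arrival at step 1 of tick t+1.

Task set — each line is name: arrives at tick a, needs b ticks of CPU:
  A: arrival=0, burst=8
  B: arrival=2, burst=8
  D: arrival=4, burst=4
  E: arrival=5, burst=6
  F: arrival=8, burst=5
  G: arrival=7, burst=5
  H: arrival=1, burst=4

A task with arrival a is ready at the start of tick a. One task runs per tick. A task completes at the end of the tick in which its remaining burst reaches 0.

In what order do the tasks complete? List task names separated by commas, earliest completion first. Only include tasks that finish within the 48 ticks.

completion order = H, A, D, E, G, F, B

t=0: queue=[A] q_used=0 → run A
t=1: queue=[A,H] q_used=1 → run A
t=2: queue=[A,H,B] q_used=2 → run A
t=3: queue=[H,B,A] q_used=0 → run H
t=4: queue=[H,B,A,D] q_used=1 → run H
t=5: queue=[H,B,A,D,E] q_used=2 → run H
t=6: queue=[B,A,D,E,H] q_used=0 → run B
t=7: queue=[B,A,D,E,H,G] q_used=1 → run B
t=8: queue=[B,A,D,E,H,G,F] q_used=2 → run B
t=9: queue=[A,D,E,H,G,F,B] q_used=0 → run A
t=10: queue=[A,D,E,H,G,F,B] q_used=1 → run A
t=11: queue=[A,D,E,H,G,F,B] q_used=2 → run A
t=12: queue=[D,E,H,G,F,B,A] q_used=0 → run D
t=13: queue=[D,E,H,G,F,B,A] q_used=1 → run D
t=14: queue=[D,E,H,G,F,B,A] q_used=2 → run D
t=15: queue=[E,H,G,F,B,A,D] q_used=0 → run E
t=16: queue=[E,H,G,F,B,A,D] q_used=1 → run E
t=17: queue=[E,H,G,F,B,A,D] q_used=2 → run E
t=18: queue=[H,G,F,B,A,D,E] q_used=0 → run H
t=19: queue=[G,F,B,A,D,E] q_used=0 → run G
t=20: queue=[G,F,B,A,D,E] q_used=1 → run G
t=21: queue=[G,F,B,A,D,E] q_used=2 → run G
t=22: queue=[F,B,A,D,E,G] q_used=0 → run F
t=23: queue=[F,B,A,D,E,G] q_used=1 → run F
t=24: queue=[F,B,A,D,E,G] q_used=2 → run F
t=25: queue=[B,A,D,E,G,F] q_used=0 → run B
t=26: queue=[B,A,D,E,G,F] q_used=1 → run B
t=27: queue=[B,A,D,E,G,F] q_used=2 → run B
t=28: queue=[A,D,E,G,F,B] q_used=0 → run A
t=29: queue=[A,D,E,G,F,B] q_used=1 → run A
t=30: queue=[D,E,G,F,B] q_used=0 → run D
t=31: queue=[E,G,F,B] q_used=0 → run E
t=32: queue=[E,G,F,B] q_used=1 → run E
t=33: queue=[E,G,F,B] q_used=2 → run E
t=34: queue=[G,F,B] q_used=0 → run G
t=35: queue=[G,F,B] q_used=1 → run G
t=36: queue=[F,B] q_used=0 → run F
t=37: queue=[F,B] q_used=1 → run F
t=38: queue=[B] q_used=0 → run B
t=39: queue=[B] q_used=1 → run B
t=40: (idle)
t=41: (idle)
t=42: (idle)
t=43: (idle)
t=44: (idle)
t=45: (idle)
t=46: (idle)
t=47: (idle)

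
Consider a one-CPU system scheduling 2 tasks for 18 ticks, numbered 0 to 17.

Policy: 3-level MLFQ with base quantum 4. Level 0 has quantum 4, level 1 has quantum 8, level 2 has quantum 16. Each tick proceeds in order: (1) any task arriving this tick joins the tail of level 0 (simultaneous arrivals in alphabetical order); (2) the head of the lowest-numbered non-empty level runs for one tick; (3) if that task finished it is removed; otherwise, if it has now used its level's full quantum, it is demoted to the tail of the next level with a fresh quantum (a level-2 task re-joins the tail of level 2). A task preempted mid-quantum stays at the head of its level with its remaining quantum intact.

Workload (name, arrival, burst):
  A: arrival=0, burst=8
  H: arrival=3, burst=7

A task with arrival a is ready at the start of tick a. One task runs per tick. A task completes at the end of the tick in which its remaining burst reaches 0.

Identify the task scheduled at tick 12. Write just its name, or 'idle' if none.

running at tick 12 = H

t=0: L0/L1/L2 = A/-/- → run A
t=1: L0/L1/L2 = A/-/- → run A
t=2: L0/L1/L2 = A/-/- → run A
t=3: L0/L1/L2 = AH/-/- → run A
t=4: L0/L1/L2 = H/A/- → run H
t=5: L0/L1/L2 = H/A/- → run H
t=6: L0/L1/L2 = H/A/- → run H
t=7: L0/L1/L2 = H/A/- → run H
t=8: L0/L1/L2 = -/AH/- → run A
t=9: L0/L1/L2 = -/AH/- → run A
t=10: L0/L1/L2 = -/AH/- → run A
t=11: L0/L1/L2 = -/AH/- → run A
t=12: L0/L1/L2 = -/H/- → run H
t=13: L0/L1/L2 = -/H/- → run H
t=14: L0/L1/L2 = -/H/- → run H
t=15: (idle)
t=16: (idle)
t=17: (idle)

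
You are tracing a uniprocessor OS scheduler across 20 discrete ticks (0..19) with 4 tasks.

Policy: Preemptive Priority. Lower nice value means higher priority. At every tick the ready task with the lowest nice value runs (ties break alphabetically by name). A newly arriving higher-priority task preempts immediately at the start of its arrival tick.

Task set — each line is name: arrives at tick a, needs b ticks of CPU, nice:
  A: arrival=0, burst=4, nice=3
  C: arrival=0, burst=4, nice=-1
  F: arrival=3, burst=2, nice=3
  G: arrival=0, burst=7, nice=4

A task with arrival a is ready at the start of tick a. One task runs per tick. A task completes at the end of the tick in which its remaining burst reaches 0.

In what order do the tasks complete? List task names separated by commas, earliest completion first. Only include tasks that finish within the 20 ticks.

t=0: ready={A,C,G} → run C
t=1: ready={A,C,G} → run C
t=2: ready={A,C,G} → run C
t=3: ready={A,C,F,G} → run C
t=4: ready={A,F,G} → run A
t=5: ready={A,F,G} → run A
t=6: ready={A,F,G} → run A
t=7: ready={A,F,G} → run A
t=8: ready={F,G} → run F
t=9: ready={F,G} → run F
t=10: ready={G} → run G
t=11: ready={G} → run G
t=12: ready={G} → run G
t=13: ready={G} → run G
t=14: ready={G} → run G
t=15: ready={G} → run G
t=16: ready={G} → run G
t=17: (idle)
t=18: (idle)
t=19: (idle)

completion order = C, A, F, G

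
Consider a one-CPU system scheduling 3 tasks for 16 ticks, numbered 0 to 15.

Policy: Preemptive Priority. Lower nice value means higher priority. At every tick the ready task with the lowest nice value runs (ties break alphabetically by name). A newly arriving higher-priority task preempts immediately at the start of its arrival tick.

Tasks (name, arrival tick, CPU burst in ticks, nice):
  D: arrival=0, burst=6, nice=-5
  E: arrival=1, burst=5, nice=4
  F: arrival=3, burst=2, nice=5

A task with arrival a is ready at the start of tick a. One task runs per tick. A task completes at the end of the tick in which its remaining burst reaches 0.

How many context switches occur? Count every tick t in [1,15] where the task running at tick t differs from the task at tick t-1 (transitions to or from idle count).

context switches = 3

t=0: ready={D} → run D
t=1: ready={D,E} → run D
t=2: ready={D,E} → run D
t=3: ready={D,E,F} → run D
t=4: ready={D,E,F} → run D
t=5: ready={D,E,F} → run D
t=6: ready={E,F} → run E
t=7: ready={E,F} → run E
t=8: ready={E,F} → run E
t=9: ready={E,F} → run E
t=10: ready={E,F} → run E
t=11: ready={F} → run F
t=12: ready={F} → run F
t=13: (idle)
t=14: (idle)
t=15: (idle)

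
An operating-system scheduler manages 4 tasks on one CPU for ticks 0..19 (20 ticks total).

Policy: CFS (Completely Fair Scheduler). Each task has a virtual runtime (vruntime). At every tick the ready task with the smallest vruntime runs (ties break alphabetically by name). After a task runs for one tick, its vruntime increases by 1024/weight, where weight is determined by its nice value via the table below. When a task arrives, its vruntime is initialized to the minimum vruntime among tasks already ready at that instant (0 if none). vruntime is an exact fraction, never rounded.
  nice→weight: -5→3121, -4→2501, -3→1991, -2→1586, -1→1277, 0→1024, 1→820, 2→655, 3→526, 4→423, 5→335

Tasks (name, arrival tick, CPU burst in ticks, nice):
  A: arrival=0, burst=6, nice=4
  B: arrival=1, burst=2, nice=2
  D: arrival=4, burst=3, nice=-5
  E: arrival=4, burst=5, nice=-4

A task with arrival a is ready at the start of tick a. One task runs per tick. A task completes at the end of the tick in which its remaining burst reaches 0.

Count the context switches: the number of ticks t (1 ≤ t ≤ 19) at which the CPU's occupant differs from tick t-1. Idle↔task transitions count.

t=0: vr[A=0] → run A
t=1: vr[A=1024/423 B=1024/423] → run A
t=2: vr[A=2048/423 B=1024/423] → run B
t=3: vr[A=2048/423 B=1103872/277065] → run B
t=4: vr[A=2048/423 D=2048/423 E=2048/423] → run A
t=5: vr[A=1024/141 D=2048/423 E=2048/423] → run D
t=6: vr[A=1024/141 D=6824960/1320183 E=2048/423] → run E
t=7: vr[A=1024/141 D=6824960/1320183 E=5555200/1057923] → run D
t=8: vr[A=1024/141 D=7258112/1320183 E=5555200/1057923] → run E
t=9: vr[A=1024/141 D=7258112/1320183 E=5988352/1057923] → run D
t=10: vr[A=1024/141 E=5988352/1057923] → run E
t=11: vr[A=1024/141 E=6421504/1057923] → run E
t=12: vr[A=1024/141 E=6854656/1057923] → run E
t=13: vr[A=1024/141] → run A
t=14: vr[A=4096/423] → run A
t=15: vr[A=5120/423] → run A
t=16: (idle)
t=17: (idle)
t=18: (idle)
t=19: (idle)

context switches = 10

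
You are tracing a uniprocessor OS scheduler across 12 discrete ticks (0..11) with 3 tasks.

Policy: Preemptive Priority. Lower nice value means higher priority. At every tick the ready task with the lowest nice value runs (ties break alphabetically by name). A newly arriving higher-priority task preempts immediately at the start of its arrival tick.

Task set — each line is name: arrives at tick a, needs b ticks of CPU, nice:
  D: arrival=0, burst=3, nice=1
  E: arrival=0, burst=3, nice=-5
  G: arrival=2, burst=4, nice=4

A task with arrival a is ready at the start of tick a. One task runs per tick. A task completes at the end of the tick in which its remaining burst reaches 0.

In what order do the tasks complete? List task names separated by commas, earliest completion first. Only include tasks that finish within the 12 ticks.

completion order = E, D, G

t=0: ready={D,E} → run E
t=1: ready={D,E} → run E
t=2: ready={D,E,G} → run E
t=3: ready={D,G} → run D
t=4: ready={D,G} → run D
t=5: ready={D,G} → run D
t=6: ready={G} → run G
t=7: ready={G} → run G
t=8: ready={G} → run G
t=9: ready={G} → run G
t=10: (idle)
t=11: (idle)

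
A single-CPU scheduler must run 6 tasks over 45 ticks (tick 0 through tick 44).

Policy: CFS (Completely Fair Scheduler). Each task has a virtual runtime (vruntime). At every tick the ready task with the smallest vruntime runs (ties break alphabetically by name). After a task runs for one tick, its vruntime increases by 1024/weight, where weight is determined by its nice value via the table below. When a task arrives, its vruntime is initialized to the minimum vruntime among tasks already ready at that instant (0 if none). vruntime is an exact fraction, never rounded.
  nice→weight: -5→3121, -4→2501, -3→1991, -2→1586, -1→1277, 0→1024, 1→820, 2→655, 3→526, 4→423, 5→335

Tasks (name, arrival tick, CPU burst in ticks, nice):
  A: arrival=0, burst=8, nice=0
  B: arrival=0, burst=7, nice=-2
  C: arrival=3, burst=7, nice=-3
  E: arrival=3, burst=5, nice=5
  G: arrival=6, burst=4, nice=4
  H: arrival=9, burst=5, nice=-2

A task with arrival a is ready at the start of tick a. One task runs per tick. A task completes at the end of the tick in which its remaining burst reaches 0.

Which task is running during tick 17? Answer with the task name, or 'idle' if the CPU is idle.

t=0: vr[A=0 B=0] → run A
t=1: vr[A=1 B=0] → run B
t=2: vr[A=1 B=512/793] → run B
t=3: vr[A=1 B=1024/793 C=1 E=1] → run A
t=4: vr[A=2 B=1024/793 C=1 E=1] → run C
t=5: vr[A=2 B=1024/793 C=3015/1991 E=1] → run E
t=6: vr[A=2 B=1024/793 C=3015/1991 E=1359/335 G=1024/793] → run B
t=7: vr[A=2 B=1536/793 C=3015/1991 E=1359/335 G=1024/793] → run G
t=8: vr[A=2 B=1536/793 C=3015/1991 E=1359/335 G=1245184/335439] → run C
t=9: vr[A=2 B=1536/793 C=4039/1991 E=1359/335 G=1245184/335439 H=1536/793] → run B
t=10: vr[A=2 B=2048/793 C=4039/1991 E=1359/335 G=1245184/335439 H=1536/793] → run H
t=11: vr[A=2 B=2048/793 C=4039/1991 E=1359/335 G=1245184/335439 H=2048/793] → run A
t=12: vr[A=3 B=2048/793 C=4039/1991 E=1359/335 G=1245184/335439 H=2048/793] → run C
t=13: vr[A=3 B=2048/793 C=5063/1991 E=1359/335 G=1245184/335439 H=2048/793] → run C
t=14: vr[A=3 B=2048/793 C=6087/1991 E=1359/335 G=1245184/335439 H=2048/793] → run B
t=15: vr[A=3 B=2560/793 C=6087/1991 E=1359/335 G=1245184/335439 H=2048/793] → run H
t=16: vr[A=3 B=2560/793 C=6087/1991 E=1359/335 G=1245184/335439 H=2560/793] → run A
t=17: vr[A=4 B=2560/793 C=6087/1991 E=1359/335 G=1245184/335439 H=2560/793] → run C
t=18: vr[A=4 B=2560/793 C=7111/1991 E=1359/335 G=1245184/335439 H=2560/793] → run B
t=19: vr[A=4 B=3072/793 C=7111/1991 E=1359/335 G=1245184/335439 H=2560/793] → run H
t=20: vr[A=4 B=3072/793 C=7111/1991 E=1359/335 G=1245184/335439 H=3072/793] → run C
t=21: vr[A=4 B=3072/793 C=8135/1991 E=1359/335 G=1245184/335439 H=3072/793] → run G
t=22: vr[A=4 B=3072/793 C=8135/1991 E=1359/335 G=2057216/335439 H=3072/793] → run B
t=23: vr[A=4 C=8135/1991 E=1359/335 G=2057216/335439 H=3072/793] → run H
t=24: vr[A=4 C=8135/1991 E=1359/335 G=2057216/335439 H=3584/793] → run A
t=25: vr[A=5 C=8135/1991 E=1359/335 G=2057216/335439 H=3584/793] → run E
t=26: vr[A=5 C=8135/1991 E=2383/335 G=2057216/335439 H=3584/793] → run C
t=27: vr[A=5 E=2383/335 G=2057216/335439 H=3584/793] → run H
t=28: vr[A=5 E=2383/335 G=2057216/335439] → run A
t=29: vr[A=6 E=2383/335 G=2057216/335439] → run A
t=30: vr[A=7 E=2383/335 G=2057216/335439] → run G
t=31: vr[A=7 E=2383/335 G=956416/111813] → run A
t=32: vr[E=2383/335 G=956416/111813] → run E
t=33: vr[E=3407/335 G=956416/111813] → run G
t=34: vr[E=3407/335] → run E
t=35: vr[E=4431/335] → run E
t=36: (idle)
t=37: (idle)
t=38: (idle)
t=39: (idle)
t=40: (idle)
t=41: (idle)
t=42: (idle)
t=43: (idle)
t=44: (idle)

running at tick 17 = C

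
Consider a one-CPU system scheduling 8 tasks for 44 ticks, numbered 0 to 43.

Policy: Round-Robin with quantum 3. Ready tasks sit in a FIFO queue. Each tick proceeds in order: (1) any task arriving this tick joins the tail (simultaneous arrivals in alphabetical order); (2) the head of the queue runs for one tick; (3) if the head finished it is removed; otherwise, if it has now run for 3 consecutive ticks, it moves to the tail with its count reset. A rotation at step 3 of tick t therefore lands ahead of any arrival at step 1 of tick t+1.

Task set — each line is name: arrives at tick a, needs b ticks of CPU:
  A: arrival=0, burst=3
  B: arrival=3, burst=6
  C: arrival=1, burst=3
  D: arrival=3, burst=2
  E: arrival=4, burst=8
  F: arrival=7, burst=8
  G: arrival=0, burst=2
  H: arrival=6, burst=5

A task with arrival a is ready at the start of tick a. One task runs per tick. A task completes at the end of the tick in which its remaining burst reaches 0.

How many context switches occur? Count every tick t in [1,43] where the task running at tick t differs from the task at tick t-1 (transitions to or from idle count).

t=0: queue=[A,G] q_used=0 → run A
t=1: queue=[A,G,C] q_used=1 → run A
t=2: queue=[A,G,C] q_used=2 → run A
t=3: queue=[G,C,B,D] q_used=0 → run G
t=4: queue=[G,C,B,D,E] q_used=1 → run G
t=5: queue=[C,B,D,E] q_used=0 → run C
t=6: queue=[C,B,D,E,H] q_used=1 → run C
t=7: queue=[C,B,D,E,H,F] q_used=2 → run C
t=8: queue=[B,D,E,H,F] q_used=0 → run B
t=9: queue=[B,D,E,H,F] q_used=1 → run B
t=10: queue=[B,D,E,H,F] q_used=2 → run B
t=11: queue=[D,E,H,F,B] q_used=0 → run D
t=12: queue=[D,E,H,F,B] q_used=1 → run D
t=13: queue=[E,H,F,B] q_used=0 → run E
t=14: queue=[E,H,F,B] q_used=1 → run E
t=15: queue=[E,H,F,B] q_used=2 → run E
t=16: queue=[H,F,B,E] q_used=0 → run H
t=17: queue=[H,F,B,E] q_used=1 → run H
t=18: queue=[H,F,B,E] q_used=2 → run H
t=19: queue=[F,B,E,H] q_used=0 → run F
t=20: queue=[F,B,E,H] q_used=1 → run F
t=21: queue=[F,B,E,H] q_used=2 → run F
t=22: queue=[B,E,H,F] q_used=0 → run B
t=23: queue=[B,E,H,F] q_used=1 → run B
t=24: queue=[B,E,H,F] q_used=2 → run B
t=25: queue=[E,H,F] q_used=0 → run E
t=26: queue=[E,H,F] q_used=1 → run E
t=27: queue=[E,H,F] q_used=2 → run E
t=28: queue=[H,F,E] q_used=0 → run H
t=29: queue=[H,F,E] q_used=1 → run H
t=30: queue=[F,E] q_used=0 → run F
t=31: queue=[F,E] q_used=1 → run F
t=32: queue=[F,E] q_used=2 → run F
t=33: queue=[E,F] q_used=0 → run E
t=34: queue=[E,F] q_used=1 → run E
t=35: queue=[F] q_used=0 → run F
t=36: queue=[F] q_used=1 → run F
t=37: (idle)
t=38: (idle)
t=39: (idle)
t=40: (idle)
t=41: (idle)
t=42: (idle)
t=43: (idle)

context switches = 14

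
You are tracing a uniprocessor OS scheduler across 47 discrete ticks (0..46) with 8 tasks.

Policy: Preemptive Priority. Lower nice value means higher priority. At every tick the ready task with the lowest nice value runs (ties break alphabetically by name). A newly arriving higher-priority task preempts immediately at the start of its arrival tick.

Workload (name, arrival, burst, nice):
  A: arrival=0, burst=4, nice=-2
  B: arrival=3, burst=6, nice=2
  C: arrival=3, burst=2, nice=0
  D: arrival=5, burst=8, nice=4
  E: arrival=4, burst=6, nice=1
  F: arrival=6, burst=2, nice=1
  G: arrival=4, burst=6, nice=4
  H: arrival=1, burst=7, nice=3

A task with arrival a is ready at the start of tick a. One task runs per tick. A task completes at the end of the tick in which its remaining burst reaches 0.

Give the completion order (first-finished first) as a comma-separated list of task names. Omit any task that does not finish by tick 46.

t=0: ready={A} → run A
t=1: ready={A,H} → run A
t=2: ready={A,H} → run A
t=3: ready={A,B,C,H} → run A
t=4: ready={B,C,E,G,H} → run C
t=5: ready={B,C,D,E,G,H} → run C
t=6: ready={B,D,E,F,G,H} → run E
t=7: ready={B,D,E,F,G,H} → run E
t=8: ready={B,D,E,F,G,H} → run E
t=9: ready={B,D,E,F,G,H} → run E
t=10: ready={B,D,E,F,G,H} → run E
t=11: ready={B,D,E,F,G,H} → run E
t=12: ready={B,D,F,G,H} → run F
t=13: ready={B,D,F,G,H} → run F
t=14: ready={B,D,G,H} → run B
t=15: ready={B,D,G,H} → run B
t=16: ready={B,D,G,H} → run B
t=17: ready={B,D,G,H} → run B
t=18: ready={B,D,G,H} → run B
t=19: ready={B,D,G,H} → run B
t=20: ready={D,G,H} → run H
t=21: ready={D,G,H} → run H
t=22: ready={D,G,H} → run H
t=23: ready={D,G,H} → run H
t=24: ready={D,G,H} → run H
t=25: ready={D,G,H} → run H
t=26: ready={D,G,H} → run H
t=27: ready={D,G} → run D
t=28: ready={D,G} → run D
t=29: ready={D,G} → run D
t=30: ready={D,G} → run D
t=31: ready={D,G} → run D
t=32: ready={D,G} → run D
t=33: ready={D,G} → run D
t=34: ready={D,G} → run D
t=35: ready={G} → run G
t=36: ready={G} → run G
t=37: ready={G} → run G
t=38: ready={G} → run G
t=39: ready={G} → run G
t=40: ready={G} → run G
t=41: (idle)
t=42: (idle)
t=43: (idle)
t=44: (idle)
t=45: (idle)
t=46: (idle)

completion order = A, C, E, F, B, H, D, G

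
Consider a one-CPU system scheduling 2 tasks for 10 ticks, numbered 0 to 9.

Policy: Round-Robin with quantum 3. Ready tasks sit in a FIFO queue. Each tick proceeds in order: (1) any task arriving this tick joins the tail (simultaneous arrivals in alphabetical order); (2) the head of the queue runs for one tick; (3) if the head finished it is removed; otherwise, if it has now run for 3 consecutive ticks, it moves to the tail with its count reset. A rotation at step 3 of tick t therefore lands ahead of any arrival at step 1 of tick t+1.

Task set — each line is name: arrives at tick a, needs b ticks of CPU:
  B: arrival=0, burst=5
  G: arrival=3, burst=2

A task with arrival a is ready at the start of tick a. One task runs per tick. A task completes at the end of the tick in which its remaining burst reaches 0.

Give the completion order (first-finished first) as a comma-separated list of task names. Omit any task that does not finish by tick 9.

t=0: queue=[B] q_used=0 → run B
t=1: queue=[B] q_used=1 → run B
t=2: queue=[B] q_used=2 → run B
t=3: queue=[B,G] q_used=0 → run B
t=4: queue=[B,G] q_used=1 → run B
t=5: queue=[G] q_used=0 → run G
t=6: queue=[G] q_used=1 → run G
t=7: (idle)
t=8: (idle)
t=9: (idle)

completion order = B, G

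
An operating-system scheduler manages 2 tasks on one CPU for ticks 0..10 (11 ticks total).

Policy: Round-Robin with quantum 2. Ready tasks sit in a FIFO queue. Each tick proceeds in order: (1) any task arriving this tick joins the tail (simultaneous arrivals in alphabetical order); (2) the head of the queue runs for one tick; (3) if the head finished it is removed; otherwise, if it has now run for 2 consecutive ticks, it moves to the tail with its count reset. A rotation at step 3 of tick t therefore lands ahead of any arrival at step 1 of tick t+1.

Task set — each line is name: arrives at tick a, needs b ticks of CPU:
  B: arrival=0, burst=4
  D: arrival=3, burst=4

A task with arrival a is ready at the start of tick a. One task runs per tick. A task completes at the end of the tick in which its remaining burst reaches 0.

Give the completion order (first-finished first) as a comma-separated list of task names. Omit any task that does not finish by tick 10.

t=0: queue=[B] q_used=0 → run B
t=1: queue=[B] q_used=1 → run B
t=2: queue=[B] q_used=0 → run B
t=3: queue=[B,D] q_used=1 → run B
t=4: queue=[D] q_used=0 → run D
t=5: queue=[D] q_used=1 → run D
t=6: queue=[D] q_used=0 → run D
t=7: queue=[D] q_used=1 → run D
t=8: (idle)
t=9: (idle)
t=10: (idle)

completion order = B, D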